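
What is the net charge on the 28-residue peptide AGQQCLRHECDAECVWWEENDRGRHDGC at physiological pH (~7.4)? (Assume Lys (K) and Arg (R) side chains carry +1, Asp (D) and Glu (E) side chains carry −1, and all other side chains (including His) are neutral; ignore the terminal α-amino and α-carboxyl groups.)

Positive (K, R): R7, R22, R24 → +3.
Negative (D, E): E9, D11, E13, E18, E19, D21, D26 → −7.
Net charge = (+3) + (−7) = −4.

-4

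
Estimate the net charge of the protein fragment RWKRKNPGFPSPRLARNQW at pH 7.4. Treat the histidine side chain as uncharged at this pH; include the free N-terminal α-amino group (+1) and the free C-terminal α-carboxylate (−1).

At pH ~7.4 the Lys and Arg side chains are protonated (+1), the Asp and Glu side chains are deprotonated (−1), and with His taken as neutral all other side chains carry no charge.
Positive (K, R): R1, K3, R4, K5, R13, R16 → +6.
Negative (D, E): none → −0.
The N-terminus (+1) and C-terminus (−1) cancel.
Net charge = (+6) + (−0) = +6.

+6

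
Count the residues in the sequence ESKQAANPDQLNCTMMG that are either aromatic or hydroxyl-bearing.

Aromatic: F, W, Y. Hydroxyl-bearing: S, T, Y.
Aromatic residues here: none (0).
Hydroxyl-bearing residues here: S2, T14 (2).
(Y belongs to both groups, but none appear in this sequence.) Total = 0 + 2 = 2.

2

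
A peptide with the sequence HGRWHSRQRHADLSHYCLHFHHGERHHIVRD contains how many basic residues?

14

K, R, and H are the three residues with basic side chains (ε-amine, guanidinium, and imidazole respectively).
Matching residues: H1, R3, H5, R7, R9, H10, H15, H19, H21, H22, R25, H26, H27, R30.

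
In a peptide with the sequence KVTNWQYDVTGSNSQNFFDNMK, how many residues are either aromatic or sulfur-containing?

Aromatic: F, W, Y. Sulfur-containing: C, M.
Aromatic residues here: W5, Y7, F17, F18 (4).
Sulfur-containing residues here: M21 (1).
The two groups share no amino acid, so total = 4 + 1 = 5.

5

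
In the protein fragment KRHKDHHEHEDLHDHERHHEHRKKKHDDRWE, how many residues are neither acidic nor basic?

Acidic: D, E. Basic: K, R, H. All other residues are neither.
Matching residues: L12, W30.

2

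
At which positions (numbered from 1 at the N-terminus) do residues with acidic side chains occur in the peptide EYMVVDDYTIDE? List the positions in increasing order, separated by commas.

Aspartate (D) and glutamate (E) have carboxylic-acid side chains and are the acidic amino acids.
Matching residues: E1, D6, D7, D11, E12.

1, 6, 7, 11, 12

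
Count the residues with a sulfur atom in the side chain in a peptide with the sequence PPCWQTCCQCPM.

Only Cys (C) and Met (M) have a sulfur atom in the side chain.
Matching residues: C3, C7, C8, C10, M12.

5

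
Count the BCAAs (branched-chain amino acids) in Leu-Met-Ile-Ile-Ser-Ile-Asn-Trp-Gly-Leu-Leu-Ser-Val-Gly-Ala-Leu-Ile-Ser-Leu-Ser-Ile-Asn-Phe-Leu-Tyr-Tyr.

12

Valine (V), leucine (L), and isoleucine (I) are the branched-chain amino acids.
Matching residues: Leu1, Ile3, Ile4, Ile6, Leu10, Leu11, Val13, Leu16, Ile17, Leu19, Ile21, Leu24.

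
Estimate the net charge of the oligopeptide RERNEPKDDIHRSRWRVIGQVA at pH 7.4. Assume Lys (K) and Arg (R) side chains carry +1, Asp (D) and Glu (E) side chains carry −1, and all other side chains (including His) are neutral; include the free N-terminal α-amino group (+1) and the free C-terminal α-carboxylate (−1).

Positive (K, R): R1, R3, K7, R12, R14, R16 → +6.
Negative (D, E): E2, E5, D8, D9 → −4.
The N-terminus (+1) and C-terminus (−1) cancel.
Net charge = (+6) + (−4) = +2.

+2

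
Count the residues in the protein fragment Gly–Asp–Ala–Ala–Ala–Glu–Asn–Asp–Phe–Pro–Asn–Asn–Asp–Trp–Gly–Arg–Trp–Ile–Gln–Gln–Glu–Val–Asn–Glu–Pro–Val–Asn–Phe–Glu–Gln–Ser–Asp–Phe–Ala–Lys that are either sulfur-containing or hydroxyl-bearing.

Sulfur-containing: C, M. Hydroxyl-bearing: S, T, Y.
Sulfur-containing residues here: none (0).
Hydroxyl-bearing residues here: Ser31 (1).
The two groups share no amino acid, so total = 0 + 1 = 1.

1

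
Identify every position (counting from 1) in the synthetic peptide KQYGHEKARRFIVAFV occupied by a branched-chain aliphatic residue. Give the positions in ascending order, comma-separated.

12, 13, 16

V, L, and I make up the branched-chain aliphatic group.
Matching residues: I12, V13, V16.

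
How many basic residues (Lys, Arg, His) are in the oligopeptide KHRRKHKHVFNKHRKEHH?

Matching residues: K1, H2, R3, R4, K5, H6, K7, H8, K12, H13, R14, K15, H17, H18.

14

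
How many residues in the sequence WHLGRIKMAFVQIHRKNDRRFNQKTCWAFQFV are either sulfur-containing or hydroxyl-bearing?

3

Sulfur-containing: C, M. Hydroxyl-bearing: S, T, Y.
Sulfur-containing residues here: M8, C26 (2).
Hydroxyl-bearing residues here: T25 (1).
The two groups share no amino acid, so total = 2 + 1 = 3.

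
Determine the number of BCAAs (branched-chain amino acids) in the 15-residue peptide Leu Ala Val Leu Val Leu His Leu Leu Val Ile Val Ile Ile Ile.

13

V, L, and I make up the branched-chain aliphatic group.
Matching residues: Leu1, Val3, Leu4, Val5, Leu6, Leu8, Leu9, Val10, Ile11, Val12, Ile13, Ile14, Ile15.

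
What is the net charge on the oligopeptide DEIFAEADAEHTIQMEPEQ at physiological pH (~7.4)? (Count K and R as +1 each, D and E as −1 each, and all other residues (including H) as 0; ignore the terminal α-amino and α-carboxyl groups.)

-7

Positive (K, R): none → +0.
Negative (D, E): D1, E2, E6, D8, E10, E16, E18 → −7.
Net charge = (+0) + (−7) = −7.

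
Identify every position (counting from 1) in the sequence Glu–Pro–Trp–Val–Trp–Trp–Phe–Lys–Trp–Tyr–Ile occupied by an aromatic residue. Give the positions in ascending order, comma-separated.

3, 5, 6, 7, 9, 10

Matching residues: Trp3, Trp5, Trp6, Phe7, Trp9, Tyr10.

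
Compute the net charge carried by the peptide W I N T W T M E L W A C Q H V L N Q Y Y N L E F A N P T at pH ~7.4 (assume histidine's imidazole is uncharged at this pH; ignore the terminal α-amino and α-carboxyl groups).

Near pH 7.4, K and R contribute +1 each, D and E contribute −1 each, and every other side chain (His included, as stated) is uncharged.
Positive (K, R): none → +0.
Negative (D, E): E8, E23 → −2.
Net charge = (+0) + (−2) = −2.

-2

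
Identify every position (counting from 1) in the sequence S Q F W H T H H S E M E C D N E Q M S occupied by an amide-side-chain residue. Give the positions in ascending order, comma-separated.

Asparagine (N) and glutamine (Q) have uncharged amide side chains.
Matching residues: Q2, N15, Q17.

2, 15, 17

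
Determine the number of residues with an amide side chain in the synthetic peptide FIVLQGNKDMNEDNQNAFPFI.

6

The amide-side-chain residues are Asn (N) and Gln (Q).
Matching residues: Q5, N7, N11, N14, Q15, N16.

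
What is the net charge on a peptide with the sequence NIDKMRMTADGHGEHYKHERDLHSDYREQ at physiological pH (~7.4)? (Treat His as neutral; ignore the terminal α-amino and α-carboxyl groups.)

Near pH 7.4, K and R contribute +1 each, D and E contribute −1 each, and every other side chain (His included, as stated) is uncharged.
Positive (K, R): K4, R6, K17, R20, R27 → +5.
Negative (D, E): D3, D10, E14, E19, D21, D25, E28 → −7.
Net charge = (+5) + (−7) = −2.

-2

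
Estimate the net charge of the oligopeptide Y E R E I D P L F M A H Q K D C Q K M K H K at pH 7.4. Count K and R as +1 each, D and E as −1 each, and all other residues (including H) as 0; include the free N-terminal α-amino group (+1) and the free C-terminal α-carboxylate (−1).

Positive (K, R): R3, K14, K18, K20, K22 → +5.
Negative (D, E): E2, E4, D6, D15 → −4.
The N-terminus (+1) and C-terminus (−1) cancel.
Net charge = (+5) + (−4) = +1.

+1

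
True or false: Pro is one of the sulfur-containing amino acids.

False

The sulfur-bearing residues are cysteine (–SH) and methionine (–S–CH₃).
Proline is not in this group.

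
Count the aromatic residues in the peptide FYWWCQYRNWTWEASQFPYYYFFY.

14

Phenylalanine (F), tryptophan (W), and tyrosine (Y) have aromatic ring side chains.
Matching residues: F1, Y2, W3, W4, Y7, W10, W12, F17, Y19, Y20, Y21, F22, F23, Y24.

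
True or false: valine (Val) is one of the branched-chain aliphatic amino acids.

The BCAAs are Val, Leu, and Ile — aliphatic side chains with a branch point.
Valine is in this group.

True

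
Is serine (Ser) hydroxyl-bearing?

S, T, and Y are the three residues with a side-chain hydroxyl.
Serine is in this group.

Yes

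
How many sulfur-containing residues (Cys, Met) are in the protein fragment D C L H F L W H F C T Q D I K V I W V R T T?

2

Matching residues: C2, C10.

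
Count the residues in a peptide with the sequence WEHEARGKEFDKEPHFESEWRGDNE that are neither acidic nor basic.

10

Acidic: D, E. Basic: K, R, H. All other residues are neither.
Matching residues: W1, A5, G7, F10, P14, F16, S18, W20, G22, N24.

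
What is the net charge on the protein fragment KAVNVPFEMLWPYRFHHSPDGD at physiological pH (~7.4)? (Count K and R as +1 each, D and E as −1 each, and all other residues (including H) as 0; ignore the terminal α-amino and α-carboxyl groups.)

-1

Positive (K, R): K1, R14 → +2.
Negative (D, E): E8, D20, D22 → −3.
Net charge = (+2) + (−3) = −1.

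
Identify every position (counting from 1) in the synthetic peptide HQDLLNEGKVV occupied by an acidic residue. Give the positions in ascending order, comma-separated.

Only D (aspartate) and E (glutamate) carry a side-chain carboxylic acid.
Matching residues: D3, E7.

3, 7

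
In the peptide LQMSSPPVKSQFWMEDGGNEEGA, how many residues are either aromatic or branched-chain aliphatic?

Aromatic: F, W, Y. Branched-chain aliphatic: I, L, V.
Aromatic residues here: F12, W13 (2).
Branched-chain aliphatic residues here: L1, V8 (2).
The two groups share no amino acid, so total = 2 + 2 = 4.

4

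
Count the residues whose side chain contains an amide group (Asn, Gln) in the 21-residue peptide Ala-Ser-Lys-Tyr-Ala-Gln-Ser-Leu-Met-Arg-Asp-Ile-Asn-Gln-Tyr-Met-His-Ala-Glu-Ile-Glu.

3

Matching residues: Gln6, Asn13, Gln14.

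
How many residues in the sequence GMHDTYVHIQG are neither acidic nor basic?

8

Acidic: D, E. Basic: K, R, H. All other residues are neither.
Matching residues: G1, M2, T5, Y6, V7, I9, Q10, G11.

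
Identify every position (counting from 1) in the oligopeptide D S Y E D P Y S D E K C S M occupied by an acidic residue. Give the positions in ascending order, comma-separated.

1, 4, 5, 9, 10

The acidic residues are Asp (D) and Glu (E), whose side chains end in a carboxylate group.
Matching residues: D1, E4, D5, D9, E10.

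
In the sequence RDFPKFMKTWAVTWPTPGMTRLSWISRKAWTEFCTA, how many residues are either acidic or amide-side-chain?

Acidic: D, E. Amide-side-chain: N, Q.
Acidic residues here: D2, E32 (2).
Amide-side-chain residues here: none (0).
The two groups share no amino acid, so total = 2 + 0 = 2.

2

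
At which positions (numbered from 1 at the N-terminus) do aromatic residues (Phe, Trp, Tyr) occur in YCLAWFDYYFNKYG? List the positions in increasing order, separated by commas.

1, 5, 6, 8, 9, 10, 13

Matching residues: Y1, W5, F6, Y8, Y9, F10, Y13.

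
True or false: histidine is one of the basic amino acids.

The basic amino acids are Lys (K), Arg (R), and His (H).
Histidine is in this group.

True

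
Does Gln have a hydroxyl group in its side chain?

No

Serine (S), threonine (T), and tyrosine (Y) each carry a hydroxyl group on the side chain.
Glutamine is not in this group.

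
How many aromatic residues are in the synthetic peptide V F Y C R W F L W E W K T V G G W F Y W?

10

The aromatic amino acids are Phe (F, benzyl), Trp (W, indole), and Tyr (Y, phenol).
Matching residues: F2, Y3, W6, F7, W9, W11, W17, F18, Y19, W20.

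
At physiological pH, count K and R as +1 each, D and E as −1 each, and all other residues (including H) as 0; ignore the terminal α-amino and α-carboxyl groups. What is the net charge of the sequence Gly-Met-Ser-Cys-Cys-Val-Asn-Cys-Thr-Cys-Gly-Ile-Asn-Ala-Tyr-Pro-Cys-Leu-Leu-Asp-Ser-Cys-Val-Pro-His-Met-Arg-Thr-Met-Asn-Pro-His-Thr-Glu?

-1

Positive (K, R): Arg27 → +1.
Negative (D, E): Asp20, Glu34 → −2.
Net charge = (+1) + (−2) = −1.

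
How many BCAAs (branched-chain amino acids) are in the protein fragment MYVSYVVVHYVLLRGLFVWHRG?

V, L, and I make up the branched-chain aliphatic group.
Matching residues: V3, V6, V7, V8, V11, L12, L13, L16, V18.

9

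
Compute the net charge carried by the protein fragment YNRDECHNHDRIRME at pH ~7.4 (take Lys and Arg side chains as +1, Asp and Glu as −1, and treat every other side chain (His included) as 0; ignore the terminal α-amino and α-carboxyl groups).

Positive (K, R): R3, R11, R13 → +3.
Negative (D, E): D4, E5, D10, E15 → −4.
Net charge = (+3) + (−4) = −1.

-1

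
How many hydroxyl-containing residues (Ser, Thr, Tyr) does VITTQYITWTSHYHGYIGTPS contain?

10

Matching residues: T3, T4, Y6, T8, T10, S11, Y13, Y16, T19, S21.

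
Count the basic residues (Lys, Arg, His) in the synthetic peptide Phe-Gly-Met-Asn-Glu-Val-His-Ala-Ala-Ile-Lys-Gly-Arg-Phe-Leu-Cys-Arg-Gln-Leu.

Matching residues: His7, Lys11, Arg13, Arg17.

4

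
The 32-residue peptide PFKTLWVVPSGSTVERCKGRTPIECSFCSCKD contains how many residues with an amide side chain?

0

Only N (asparagine) and Q (glutamine) carry a side-chain carboxamide.
None of the 32 residues belong to this group.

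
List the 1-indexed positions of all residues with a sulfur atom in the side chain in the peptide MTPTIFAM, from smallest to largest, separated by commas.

The sulfur-bearing residues are cysteine (–SH) and methionine (–S–CH₃).
Matching residues: M1, M8.

1, 8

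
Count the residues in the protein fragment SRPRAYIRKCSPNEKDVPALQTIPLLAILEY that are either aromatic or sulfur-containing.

3

Aromatic: F, W, Y. Sulfur-containing: C, M.
Aromatic residues here: Y6, Y31 (2).
Sulfur-containing residues here: C10 (1).
The two groups share no amino acid, so total = 2 + 1 = 3.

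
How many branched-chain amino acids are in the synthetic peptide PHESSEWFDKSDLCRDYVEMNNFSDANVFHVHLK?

5

The BCAAs are Val, Leu, and Ile — aliphatic side chains with a branch point.
Matching residues: L13, V18, V28, V31, L33.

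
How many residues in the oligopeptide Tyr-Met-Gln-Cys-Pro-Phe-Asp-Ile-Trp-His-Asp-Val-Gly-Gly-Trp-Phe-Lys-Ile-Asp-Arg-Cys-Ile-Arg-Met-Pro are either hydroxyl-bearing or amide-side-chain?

Hydroxyl-bearing: S, T, Y. Amide-side-chain: N, Q.
Hydroxyl-bearing residues here: Tyr1 (1).
Amide-side-chain residues here: Gln3 (1).
The two groups share no amino acid, so total = 1 + 1 = 2.

2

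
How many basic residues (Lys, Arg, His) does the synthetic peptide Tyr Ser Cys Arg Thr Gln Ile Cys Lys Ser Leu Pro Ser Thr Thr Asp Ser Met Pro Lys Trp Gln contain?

3

Matching residues: Arg4, Lys9, Lys20.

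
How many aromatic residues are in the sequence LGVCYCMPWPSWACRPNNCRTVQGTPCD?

F, W, and Y each carry an aromatic ring on the side chain.
Matching residues: Y5, W9, W12.

3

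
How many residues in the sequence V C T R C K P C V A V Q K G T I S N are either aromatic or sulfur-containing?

Aromatic: F, W, Y. Sulfur-containing: C, M.
Aromatic residues here: none (0).
Sulfur-containing residues here: C2, C5, C8 (3).
The two groups share no amino acid, so total = 0 + 3 = 3.

3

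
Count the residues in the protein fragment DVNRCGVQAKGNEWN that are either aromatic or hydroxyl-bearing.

1

Aromatic: F, W, Y. Hydroxyl-bearing: S, T, Y.
Aromatic residues here: W14 (1).
Hydroxyl-bearing residues here: none (0).
(Y belongs to both groups, but none appear in this sequence.) Total = 1 + 0 = 1.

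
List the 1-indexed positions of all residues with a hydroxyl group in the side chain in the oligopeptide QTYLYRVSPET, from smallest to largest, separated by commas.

2, 3, 5, 8, 11

Serine (S), threonine (T), and tyrosine (Y) each carry a hydroxyl group on the side chain.
Matching residues: T2, Y3, Y5, S8, T11.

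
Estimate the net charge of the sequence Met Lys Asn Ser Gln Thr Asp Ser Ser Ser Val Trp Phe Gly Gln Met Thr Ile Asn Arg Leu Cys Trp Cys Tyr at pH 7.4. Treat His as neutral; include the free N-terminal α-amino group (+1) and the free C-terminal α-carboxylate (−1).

At pH ~7.4 the Lys and Arg side chains are protonated (+1), the Asp and Glu side chains are deprotonated (−1), and with His taken as neutral all other side chains carry no charge.
Positive (K, R): Lys2, Arg20 → +2.
Negative (D, E): Asp7 → −1.
The N-terminus (+1) and C-terminus (−1) cancel.
Net charge = (+2) + (−1) = +1.

+1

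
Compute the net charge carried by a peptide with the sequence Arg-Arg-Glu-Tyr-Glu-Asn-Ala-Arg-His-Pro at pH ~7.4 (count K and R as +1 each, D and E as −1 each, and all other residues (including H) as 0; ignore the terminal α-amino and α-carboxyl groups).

+1

Positive (K, R): Arg1, Arg2, Arg8 → +3.
Negative (D, E): Glu3, Glu5 → −2.
Net charge = (+3) + (−2) = +1.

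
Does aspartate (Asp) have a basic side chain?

Lysine (K), arginine (R), and histidine (H) have basic, nitrogen-containing side chains.
Aspartate is not in this group.

No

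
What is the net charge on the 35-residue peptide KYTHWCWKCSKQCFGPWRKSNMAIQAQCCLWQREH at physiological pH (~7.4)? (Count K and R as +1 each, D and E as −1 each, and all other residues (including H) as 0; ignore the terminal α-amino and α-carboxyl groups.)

+5

Positive (K, R): K1, K8, K11, R18, K19, R33 → +6.
Negative (D, E): E34 → −1.
Net charge = (+6) + (−1) = +5.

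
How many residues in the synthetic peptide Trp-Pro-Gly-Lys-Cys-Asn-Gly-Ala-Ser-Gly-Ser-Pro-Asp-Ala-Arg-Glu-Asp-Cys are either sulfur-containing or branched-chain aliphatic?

2

Sulfur-containing: C, M. Branched-chain aliphatic: I, L, V.
Sulfur-containing residues here: Cys5, Cys18 (2).
Branched-chain aliphatic residues here: none (0).
The two groups share no amino acid, so total = 2 + 0 = 2.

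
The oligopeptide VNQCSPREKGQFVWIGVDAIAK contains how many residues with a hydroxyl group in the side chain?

1

The –OH-bearing residues are Ser, Thr (aliphatic alcohols), and Tyr (phenol).
Matching residues: S5.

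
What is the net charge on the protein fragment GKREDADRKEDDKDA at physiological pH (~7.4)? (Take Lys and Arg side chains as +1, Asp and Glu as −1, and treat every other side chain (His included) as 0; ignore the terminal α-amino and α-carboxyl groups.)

-2

Positive (K, R): K2, R3, R8, K9, K13 → +5.
Negative (D, E): E4, D5, D7, E10, D11, D12, D14 → −7.
Net charge = (+5) + (−7) = −2.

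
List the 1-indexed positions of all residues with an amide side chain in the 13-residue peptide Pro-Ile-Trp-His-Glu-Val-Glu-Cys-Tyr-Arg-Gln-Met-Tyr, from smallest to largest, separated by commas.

11

The amide-side-chain residues are Asn (N) and Gln (Q).
Matching residues: Gln11.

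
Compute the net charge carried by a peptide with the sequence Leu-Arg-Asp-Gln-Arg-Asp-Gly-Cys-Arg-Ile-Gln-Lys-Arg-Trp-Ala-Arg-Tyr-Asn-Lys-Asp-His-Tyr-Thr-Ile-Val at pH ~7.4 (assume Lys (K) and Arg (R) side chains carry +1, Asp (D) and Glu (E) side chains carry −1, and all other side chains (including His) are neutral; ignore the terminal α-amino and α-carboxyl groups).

Positive (K, R): Arg2, Arg5, Arg9, Lys12, Arg13, Arg16, Lys19 → +7.
Negative (D, E): Asp3, Asp6, Asp20 → −3.
Net charge = (+7) + (−3) = +4.

+4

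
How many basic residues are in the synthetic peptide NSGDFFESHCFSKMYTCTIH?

The basic amino acids are Lys (K), Arg (R), and His (H).
Matching residues: H9, K13, H20.

3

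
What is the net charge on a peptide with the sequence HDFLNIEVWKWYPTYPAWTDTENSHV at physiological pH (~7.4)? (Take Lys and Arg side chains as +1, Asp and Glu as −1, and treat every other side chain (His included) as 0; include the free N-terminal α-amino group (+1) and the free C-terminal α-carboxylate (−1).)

-3

Positive (K, R): K10 → +1.
Negative (D, E): D2, E7, D20, E22 → −4.
The N-terminus (+1) and C-terminus (−1) cancel.
Net charge = (+1) + (−4) = −3.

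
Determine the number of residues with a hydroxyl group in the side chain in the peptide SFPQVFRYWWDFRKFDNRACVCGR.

2

S, T, and Y are the three residues with a side-chain hydroxyl.
Matching residues: S1, Y8.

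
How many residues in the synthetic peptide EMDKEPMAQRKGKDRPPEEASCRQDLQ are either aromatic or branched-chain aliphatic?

1

Aromatic: F, W, Y. Branched-chain aliphatic: I, L, V.
Aromatic residues here: none (0).
Branched-chain aliphatic residues here: L26 (1).
The two groups share no amino acid, so total = 0 + 1 = 1.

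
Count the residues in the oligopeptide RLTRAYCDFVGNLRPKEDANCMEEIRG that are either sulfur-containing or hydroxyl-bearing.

5

Sulfur-containing: C, M. Hydroxyl-bearing: S, T, Y.
Sulfur-containing residues here: C7, C21, M22 (3).
Hydroxyl-bearing residues here: T3, Y6 (2).
The two groups share no amino acid, so total = 3 + 2 = 5.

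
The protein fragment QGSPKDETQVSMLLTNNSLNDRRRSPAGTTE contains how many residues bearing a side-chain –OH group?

S, T, and Y are the three residues with a side-chain hydroxyl.
Matching residues: S3, T8, S11, T15, S18, S25, T29, T30.

8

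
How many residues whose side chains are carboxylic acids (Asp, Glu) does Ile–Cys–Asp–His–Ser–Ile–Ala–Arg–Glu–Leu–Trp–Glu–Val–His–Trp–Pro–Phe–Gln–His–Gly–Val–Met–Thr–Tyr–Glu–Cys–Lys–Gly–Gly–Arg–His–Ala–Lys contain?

Matching residues: Asp3, Glu9, Glu12, Glu25.

4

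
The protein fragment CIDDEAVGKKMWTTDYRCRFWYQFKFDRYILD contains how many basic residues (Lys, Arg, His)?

Matching residues: K9, K10, R17, R19, K25, R28.

6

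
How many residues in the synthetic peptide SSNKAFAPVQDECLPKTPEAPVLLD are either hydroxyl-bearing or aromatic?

4

Hydroxyl-bearing: S, T, Y. Aromatic: F, W, Y.
Hydroxyl-bearing residues here: S1, S2, T17 (3).
Aromatic residues here: F6 (1).
(Y belongs to both groups, but none appear in this sequence.) Total = 3 + 1 = 4.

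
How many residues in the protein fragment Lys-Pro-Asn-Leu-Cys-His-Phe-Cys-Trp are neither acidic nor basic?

7

Acidic: D, E. Basic: K, R, H. All other residues are neither.
Matching residues: Pro2, Asn3, Leu4, Cys5, Phe7, Cys8, Trp9.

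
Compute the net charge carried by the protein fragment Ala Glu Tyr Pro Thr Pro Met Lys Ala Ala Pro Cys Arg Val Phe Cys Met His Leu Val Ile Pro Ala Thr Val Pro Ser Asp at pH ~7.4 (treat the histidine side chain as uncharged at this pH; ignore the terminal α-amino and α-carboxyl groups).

Near pH 7.4, K and R contribute +1 each, D and E contribute −1 each, and every other side chain (His included, as stated) is uncharged.
Positive (K, R): Lys8, Arg13 → +2.
Negative (D, E): Glu2, Asp28 → −2.
Net charge = (+2) + (−2) = 0.

0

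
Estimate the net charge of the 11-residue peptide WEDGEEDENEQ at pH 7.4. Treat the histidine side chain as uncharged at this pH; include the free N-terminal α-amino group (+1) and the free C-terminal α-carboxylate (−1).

The side chains ionized at physiological pH are Lys/Arg (+1) and Asp/Glu (−1); with His treated as neutral, nothing else contributes.
Positive (K, R): none → +0.
Negative (D, E): E2, D3, E5, E6, D7, E8, E10 → −7.
The N-terminus (+1) and C-terminus (−1) cancel.
Net charge = (+0) + (−7) = −7.

-7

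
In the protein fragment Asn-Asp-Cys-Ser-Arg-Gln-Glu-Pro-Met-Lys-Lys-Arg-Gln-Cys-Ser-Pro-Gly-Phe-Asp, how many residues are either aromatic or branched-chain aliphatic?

Aromatic: F, W, Y. Branched-chain aliphatic: I, L, V.
Aromatic residues here: Phe18 (1).
Branched-chain aliphatic residues here: none (0).
The two groups share no amino acid, so total = 1 + 0 = 1.

1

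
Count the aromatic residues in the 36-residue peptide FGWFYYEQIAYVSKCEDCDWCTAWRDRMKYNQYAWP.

Phenylalanine (F), tryptophan (W), and tyrosine (Y) have aromatic ring side chains.
Matching residues: F1, W3, F4, Y5, Y6, Y11, W20, W24, Y30, Y33, W35.

11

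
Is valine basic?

The basic amino acids are Lys (K), Arg (R), and His (H).
Valine is not in this group.

No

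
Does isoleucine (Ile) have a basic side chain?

Lysine (K), arginine (R), and histidine (H) have basic, nitrogen-containing side chains.
Isoleucine is not in this group.

No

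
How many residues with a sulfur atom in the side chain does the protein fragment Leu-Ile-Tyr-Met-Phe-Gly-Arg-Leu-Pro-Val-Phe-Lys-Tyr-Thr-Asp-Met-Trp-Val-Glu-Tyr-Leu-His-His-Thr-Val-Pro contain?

The sulfur-bearing residues are cysteine (–SH) and methionine (–S–CH₃).
Matching residues: Met4, Met16.

2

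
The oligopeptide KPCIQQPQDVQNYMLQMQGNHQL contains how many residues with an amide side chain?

Only N (asparagine) and Q (glutamine) carry a side-chain carboxamide.
Matching residues: Q5, Q6, Q8, Q11, N12, Q16, Q18, N20, Q22.

9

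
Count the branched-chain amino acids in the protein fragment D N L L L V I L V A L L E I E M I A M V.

Valine (V), leucine (L), and isoleucine (I) are the branched-chain amino acids.
Matching residues: L3, L4, L5, V6, I7, L8, V9, L11, L12, I14, I17, V20.

12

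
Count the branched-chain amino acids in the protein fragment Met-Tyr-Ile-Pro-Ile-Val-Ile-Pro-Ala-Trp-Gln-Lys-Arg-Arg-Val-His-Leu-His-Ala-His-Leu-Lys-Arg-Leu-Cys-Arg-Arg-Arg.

Valine (V), leucine (L), and isoleucine (I) are the branched-chain amino acids.
Matching residues: Ile3, Ile5, Val6, Ile7, Val15, Leu17, Leu21, Leu24.

8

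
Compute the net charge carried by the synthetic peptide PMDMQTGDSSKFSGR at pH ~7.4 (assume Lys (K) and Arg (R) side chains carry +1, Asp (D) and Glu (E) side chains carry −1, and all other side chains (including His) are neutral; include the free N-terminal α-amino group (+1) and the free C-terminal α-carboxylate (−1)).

0

Positive (K, R): K11, R15 → +2.
Negative (D, E): D3, D8 → −2.
The N-terminus (+1) and C-terminus (−1) cancel.
Net charge = (+2) + (−2) = 0.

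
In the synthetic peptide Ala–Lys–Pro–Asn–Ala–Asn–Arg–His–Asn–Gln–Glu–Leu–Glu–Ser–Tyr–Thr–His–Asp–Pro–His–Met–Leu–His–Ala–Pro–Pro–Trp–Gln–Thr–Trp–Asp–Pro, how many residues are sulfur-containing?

Cysteine (C, thiol) and methionine (M, thioether) are the two sulfur-containing amino acids.
Matching residues: Met21.

1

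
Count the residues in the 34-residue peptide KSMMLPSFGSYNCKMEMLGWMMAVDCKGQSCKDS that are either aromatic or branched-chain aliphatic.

Aromatic: F, W, Y. Branched-chain aliphatic: I, L, V.
Aromatic residues here: F8, Y11, W20 (3).
Branched-chain aliphatic residues here: L5, L18, V24 (3).
The two groups share no amino acid, so total = 3 + 3 = 6.

6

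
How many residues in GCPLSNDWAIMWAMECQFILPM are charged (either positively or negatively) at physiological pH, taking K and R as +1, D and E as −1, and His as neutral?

2

Charged side chains at pH ~7.4: K, R (positive); D, E (negative).
Matching residues: D7, E15.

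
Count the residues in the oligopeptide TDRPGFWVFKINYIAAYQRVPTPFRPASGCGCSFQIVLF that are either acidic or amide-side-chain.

Acidic: D, E. Amide-side-chain: N, Q.
Acidic residues here: D2 (1).
Amide-side-chain residues here: N12, Q18, Q35 (3).
The two groups share no amino acid, so total = 1 + 3 = 4.

4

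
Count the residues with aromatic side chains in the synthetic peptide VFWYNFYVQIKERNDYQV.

Phenylalanine (F), tryptophan (W), and tyrosine (Y) have aromatic ring side chains.
Matching residues: F2, W3, Y4, F6, Y7, Y16.

6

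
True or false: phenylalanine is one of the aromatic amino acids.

True

The aromatic amino acids are Phe (F, benzyl), Trp (W, indole), and Tyr (Y, phenol).
Phenylalanine is in this group.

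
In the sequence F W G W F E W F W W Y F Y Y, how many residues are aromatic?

F, W, and Y each carry an aromatic ring on the side chain.
Matching residues: F1, W2, W4, F5, W7, F8, W9, W10, Y11, F12, Y13, Y14.

12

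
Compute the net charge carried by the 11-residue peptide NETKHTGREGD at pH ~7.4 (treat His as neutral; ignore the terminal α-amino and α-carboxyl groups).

-1

The side chains ionized at physiological pH are Lys/Arg (+1) and Asp/Glu (−1); with His treated as neutral, nothing else contributes.
Positive (K, R): K4, R8 → +2.
Negative (D, E): E2, E9, D11 → −3.
Net charge = (+2) + (−3) = −1.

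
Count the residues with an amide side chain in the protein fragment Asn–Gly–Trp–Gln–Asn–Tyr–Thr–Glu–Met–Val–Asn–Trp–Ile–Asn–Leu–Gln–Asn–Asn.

Asparagine (N) and glutamine (Q) have uncharged amide side chains.
Matching residues: Asn1, Gln4, Asn5, Asn11, Asn14, Gln16, Asn17, Asn18.

8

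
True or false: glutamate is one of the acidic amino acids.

Aspartate (D) and glutamate (E) have carboxylic-acid side chains and are the acidic amino acids.
Glutamate is in this group.

True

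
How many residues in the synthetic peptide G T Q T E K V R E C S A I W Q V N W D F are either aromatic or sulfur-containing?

4

Aromatic: F, W, Y. Sulfur-containing: C, M.
Aromatic residues here: W14, W18, F20 (3).
Sulfur-containing residues here: C10 (1).
The two groups share no amino acid, so total = 3 + 1 = 4.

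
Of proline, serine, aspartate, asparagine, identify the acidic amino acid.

aspartate

Aspartate (D) and glutamate (E) have carboxylic-acid side chains and are the acidic amino acids.
Of the listed options, only aspartate belongs to this group.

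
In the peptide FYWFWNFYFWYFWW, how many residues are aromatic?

Phenylalanine (F), tryptophan (W), and tyrosine (Y) have aromatic ring side chains.
Matching residues: F1, Y2, W3, F4, W5, F7, Y8, F9, W10, Y11, F12, W13, W14.

13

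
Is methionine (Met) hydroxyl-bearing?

S, T, and Y are the three residues with a side-chain hydroxyl.
Methionine is not in this group.

No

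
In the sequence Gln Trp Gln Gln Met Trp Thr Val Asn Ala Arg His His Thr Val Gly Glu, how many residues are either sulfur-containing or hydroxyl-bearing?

3

Sulfur-containing: C, M. Hydroxyl-bearing: S, T, Y.
Sulfur-containing residues here: Met5 (1).
Hydroxyl-bearing residues here: Thr7, Thr14 (2).
The two groups share no amino acid, so total = 1 + 2 = 3.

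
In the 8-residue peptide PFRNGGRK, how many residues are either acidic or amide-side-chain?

Acidic: D, E. Amide-side-chain: N, Q.
Acidic residues here: none (0).
Amide-side-chain residues here: N4 (1).
The two groups share no amino acid, so total = 0 + 1 = 1.

1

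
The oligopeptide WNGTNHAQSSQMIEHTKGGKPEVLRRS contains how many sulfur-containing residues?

The sulfur-bearing residues are cysteine (–SH) and methionine (–S–CH₃).
Matching residues: M12.

1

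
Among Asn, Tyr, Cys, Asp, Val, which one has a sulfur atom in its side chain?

Cys

The sulfur-bearing residues are cysteine (–SH) and methionine (–S–CH₃).
Of the listed options, only Cys belongs to this group.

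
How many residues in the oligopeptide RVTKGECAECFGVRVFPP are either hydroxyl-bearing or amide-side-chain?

Hydroxyl-bearing: S, T, Y. Amide-side-chain: N, Q.
Hydroxyl-bearing residues here: T3 (1).
Amide-side-chain residues here: none (0).
The two groups share no amino acid, so total = 1 + 0 = 1.

1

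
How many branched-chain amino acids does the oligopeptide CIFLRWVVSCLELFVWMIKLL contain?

10

V, L, and I make up the branched-chain aliphatic group.
Matching residues: I2, L4, V7, V8, L11, L13, V15, I18, L20, L21.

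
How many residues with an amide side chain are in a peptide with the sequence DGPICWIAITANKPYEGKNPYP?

2

Only N (asparagine) and Q (glutamine) carry a side-chain carboxamide.
Matching residues: N12, N19.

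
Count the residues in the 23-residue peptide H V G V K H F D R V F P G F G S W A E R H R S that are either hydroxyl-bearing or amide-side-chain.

2

Hydroxyl-bearing: S, T, Y. Amide-side-chain: N, Q.
Hydroxyl-bearing residues here: S16, S23 (2).
Amide-side-chain residues here: none (0).
The two groups share no amino acid, so total = 2 + 0 = 2.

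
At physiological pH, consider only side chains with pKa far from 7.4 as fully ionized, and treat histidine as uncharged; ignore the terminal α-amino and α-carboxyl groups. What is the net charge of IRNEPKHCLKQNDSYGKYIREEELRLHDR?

+1

At pH ~7.4 the Lys and Arg side chains are protonated (+1), the Asp and Glu side chains are deprotonated (−1), and with His taken as neutral all other side chains carry no charge.
Positive (K, R): R2, K6, K10, K17, R20, R25, R29 → +7.
Negative (D, E): E4, D13, E21, E22, E23, D28 → −6.
Net charge = (+7) + (−6) = +1.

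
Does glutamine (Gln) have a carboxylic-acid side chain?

No

Aspartate (D) and glutamate (E) have carboxylic-acid side chains and are the acidic amino acids.
Glutamine is not in this group.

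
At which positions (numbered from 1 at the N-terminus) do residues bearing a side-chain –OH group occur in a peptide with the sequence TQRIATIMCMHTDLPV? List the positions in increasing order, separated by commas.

1, 6, 12

The –OH-bearing residues are Ser, Thr (aliphatic alcohols), and Tyr (phenol).
Matching residues: T1, T6, T12.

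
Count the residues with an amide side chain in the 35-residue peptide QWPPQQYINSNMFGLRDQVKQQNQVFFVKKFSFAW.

Only N (asparagine) and Q (glutamine) carry a side-chain carboxamide.
Matching residues: Q1, Q5, Q6, N9, N11, Q18, Q21, Q22, N23, Q24.

10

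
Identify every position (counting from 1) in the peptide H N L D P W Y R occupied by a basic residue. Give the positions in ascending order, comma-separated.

K, R, and H are the three residues with basic side chains (ε-amine, guanidinium, and imidazole respectively).
Matching residues: H1, R8.

1, 8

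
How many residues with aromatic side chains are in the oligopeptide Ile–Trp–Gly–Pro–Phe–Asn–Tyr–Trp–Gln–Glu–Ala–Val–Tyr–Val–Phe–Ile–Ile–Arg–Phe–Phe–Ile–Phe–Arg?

Phenylalanine (F), tryptophan (W), and tyrosine (Y) have aromatic ring side chains.
Matching residues: Trp2, Phe5, Tyr7, Trp8, Tyr13, Phe15, Phe19, Phe20, Phe22.

9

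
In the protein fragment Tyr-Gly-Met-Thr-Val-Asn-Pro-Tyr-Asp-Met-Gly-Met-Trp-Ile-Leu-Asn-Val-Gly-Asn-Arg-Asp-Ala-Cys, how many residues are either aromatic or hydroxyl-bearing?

4

Aromatic: F, W, Y. Hydroxyl-bearing: S, T, Y.
Aromatic residues here: Tyr1, Tyr8, Trp13 (3).
Hydroxyl-bearing residues here: Tyr1, Thr4, Tyr8 (3).
Y is in both groups, so the 2 Y residues must not be double-counted.
Total = 3 + 3 − 2 = 4.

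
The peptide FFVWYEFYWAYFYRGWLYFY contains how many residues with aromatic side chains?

F, W, and Y each carry an aromatic ring on the side chain.
Matching residues: F1, F2, W4, Y5, F7, Y8, W9, Y11, F12, Y13, W16, Y18, F19, Y20.

14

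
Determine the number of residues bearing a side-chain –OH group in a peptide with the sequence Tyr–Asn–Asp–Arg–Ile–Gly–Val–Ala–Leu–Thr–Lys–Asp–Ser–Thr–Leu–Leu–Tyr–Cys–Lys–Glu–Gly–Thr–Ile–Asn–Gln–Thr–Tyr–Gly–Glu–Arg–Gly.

8

The –OH-bearing residues are Ser, Thr (aliphatic alcohols), and Tyr (phenol).
Matching residues: Tyr1, Thr10, Ser13, Thr14, Tyr17, Thr22, Thr26, Tyr27.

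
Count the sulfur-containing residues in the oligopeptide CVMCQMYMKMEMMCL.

9

The sulfur-bearing residues are cysteine (–SH) and methionine (–S–CH₃).
Matching residues: C1, M3, C4, M6, M8, M10, M12, M13, C14.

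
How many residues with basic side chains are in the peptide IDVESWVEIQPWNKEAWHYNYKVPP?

Lysine (K), arginine (R), and histidine (H) have basic, nitrogen-containing side chains.
Matching residues: K14, H18, K22.

3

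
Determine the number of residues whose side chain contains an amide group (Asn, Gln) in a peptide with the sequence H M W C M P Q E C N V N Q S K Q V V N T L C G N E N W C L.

8

Matching residues: Q7, N10, N12, Q13, Q16, N19, N24, N26.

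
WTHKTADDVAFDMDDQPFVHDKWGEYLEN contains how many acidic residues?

The acidic residues are Asp (D) and Glu (E), whose side chains end in a carboxylate group.
Matching residues: D7, D8, D12, D14, D15, D21, E25, E28.

8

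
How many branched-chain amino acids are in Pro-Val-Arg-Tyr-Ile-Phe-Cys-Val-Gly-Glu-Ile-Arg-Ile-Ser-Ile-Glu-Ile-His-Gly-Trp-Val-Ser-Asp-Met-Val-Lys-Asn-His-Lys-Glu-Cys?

Valine (V), leucine (L), and isoleucine (I) are the branched-chain amino acids.
Matching residues: Val2, Ile5, Val8, Ile11, Ile13, Ile15, Ile17, Val21, Val25.

9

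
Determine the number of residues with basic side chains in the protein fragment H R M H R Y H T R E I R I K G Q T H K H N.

11

K, R, and H are the three residues with basic side chains (ε-amine, guanidinium, and imidazole respectively).
Matching residues: H1, R2, H4, R5, H7, R9, R12, K14, H18, K19, H20.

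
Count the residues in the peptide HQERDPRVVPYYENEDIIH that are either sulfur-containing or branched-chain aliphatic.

Sulfur-containing: C, M. Branched-chain aliphatic: I, L, V.
Sulfur-containing residues here: none (0).
Branched-chain aliphatic residues here: V8, V9, I17, I18 (4).
The two groups share no amino acid, so total = 0 + 4 = 4.

4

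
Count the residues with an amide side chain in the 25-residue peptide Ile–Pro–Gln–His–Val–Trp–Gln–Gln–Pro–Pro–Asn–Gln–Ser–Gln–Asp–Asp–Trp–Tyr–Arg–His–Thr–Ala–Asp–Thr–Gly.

6

The amide-side-chain residues are Asn (N) and Gln (Q).
Matching residues: Gln3, Gln7, Gln8, Asn11, Gln12, Gln14.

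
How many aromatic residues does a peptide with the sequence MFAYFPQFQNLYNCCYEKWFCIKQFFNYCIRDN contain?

11

The aromatic amino acids are Phe (F, benzyl), Trp (W, indole), and Tyr (Y, phenol).
Matching residues: F2, Y4, F5, F8, Y12, Y16, W19, F20, F25, F26, Y28.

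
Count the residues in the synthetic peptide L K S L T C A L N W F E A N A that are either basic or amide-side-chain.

Basic: H, K, R. Amide-side-chain: N, Q.
Basic residues here: K2 (1).
Amide-side-chain residues here: N9, N14 (2).
The two groups share no amino acid, so total = 1 + 2 = 3.

3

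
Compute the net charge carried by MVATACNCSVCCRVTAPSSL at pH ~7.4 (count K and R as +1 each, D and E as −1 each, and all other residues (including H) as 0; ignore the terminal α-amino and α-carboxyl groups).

+1

Positive (K, R): R13 → +1.
Negative (D, E): none → −0.
Net charge = (+1) + (−0) = +1.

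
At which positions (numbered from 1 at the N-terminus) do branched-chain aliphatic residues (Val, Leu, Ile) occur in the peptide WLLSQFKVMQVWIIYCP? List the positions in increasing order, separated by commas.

2, 3, 8, 11, 13, 14

Matching residues: L2, L3, V8, V11, I13, I14.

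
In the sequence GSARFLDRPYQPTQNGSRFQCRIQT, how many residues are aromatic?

F, W, and Y each carry an aromatic ring on the side chain.
Matching residues: F5, Y10, F19.

3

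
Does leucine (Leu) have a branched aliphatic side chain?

Yes

Valine (V), leucine (L), and isoleucine (I) are the branched-chain amino acids.
Leucine is in this group.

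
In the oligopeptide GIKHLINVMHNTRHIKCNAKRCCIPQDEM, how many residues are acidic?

The acidic residues are Asp (D) and Glu (E), whose side chains end in a carboxylate group.
Matching residues: D27, E28.

2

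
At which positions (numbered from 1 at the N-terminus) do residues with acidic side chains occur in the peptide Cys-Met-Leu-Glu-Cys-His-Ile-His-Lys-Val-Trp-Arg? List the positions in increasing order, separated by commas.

Aspartate (D) and glutamate (E) have carboxylic-acid side chains and are the acidic amino acids.
Matching residues: Glu4.

4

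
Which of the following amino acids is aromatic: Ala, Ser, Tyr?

Tyr

The aromatic amino acids are Phe (F, benzyl), Trp (W, indole), and Tyr (Y, phenol).
Of the listed options, only Tyr belongs to this group.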